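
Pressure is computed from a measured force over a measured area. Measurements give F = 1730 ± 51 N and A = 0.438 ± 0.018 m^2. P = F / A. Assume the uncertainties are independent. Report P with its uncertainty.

P is a product of powers, so relative uncertainties combine in quadrature:
  (1·δF/F)² = (1×0.0295)² = 0.000869;  (-1·δA/A)² = (-1×0.0411)² = 0.00169
δP/P = √(0.00256) = 0.0506
P = 3950 Pa, so δP = 0.0506 × 3950 = 200 Pa.

3950 ± 200 Pa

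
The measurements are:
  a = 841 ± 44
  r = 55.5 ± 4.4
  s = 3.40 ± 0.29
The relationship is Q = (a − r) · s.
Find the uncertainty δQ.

Let u = a − r = 786. δu = √(δa² + δr²) = √(1940 + 19.4) = 44.2, so δu/u = 0.0563.
Q is then a monomial in u, s:
δQ/Q = √((δu/u)² + (1·δs/s)²) = √(0.00317 + 0.00728) = 0.102
Q = 2670, so δQ = 0.102 × 2670 = 273.

273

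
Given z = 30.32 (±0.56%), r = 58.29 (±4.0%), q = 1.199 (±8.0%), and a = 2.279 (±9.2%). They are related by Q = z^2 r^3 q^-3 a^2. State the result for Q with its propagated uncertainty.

(5.486 ± 1.79) × 10^8

Q is a product of powers, so relative uncertainties combine in quadrature:
  (2·δz/z)² = (2×0.00560)² = 0.000125;  (3·δr/r)² = (3×0.0400)² = 0.0144;  (-3·δq/q)² = (-3×0.0800)² = 0.0576;  (2·δa/a)² = (2×0.0920)² = 0.0339
δQ/Q = √(0.106) = 0.326
Q = 5.486e+08, so δQ = 0.326 × 5.486e+08 = 1.79e+08.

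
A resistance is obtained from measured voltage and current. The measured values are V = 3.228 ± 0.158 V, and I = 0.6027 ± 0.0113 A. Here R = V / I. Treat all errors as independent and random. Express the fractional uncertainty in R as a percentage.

5.24%

Each factor contributes (exponent × relative error)² to (δR/R)²:
  (1·δV/V)² = (1×0.0489)² = 0.00240;  (-1·δI/I)² = (-1×0.0187)² = 0.000352
δR/R = √(0.00275) = 0.0524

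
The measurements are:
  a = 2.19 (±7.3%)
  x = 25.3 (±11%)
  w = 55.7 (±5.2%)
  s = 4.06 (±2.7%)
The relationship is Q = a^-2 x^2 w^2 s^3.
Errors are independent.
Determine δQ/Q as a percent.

29.5%

Since Q is a product/quotient, work with relative uncertainties:
  (-2·δa/a)² = (-2×0.0730)² = 0.0213;  (2·δx/x)² = (2×0.110)² = 0.0484;  (2·δw/w)² = (2×0.0520)² = 0.0108;  (3·δs/s)² = (3×0.0270)² = 0.00656
δQ/Q = √(0.0871) = 0.295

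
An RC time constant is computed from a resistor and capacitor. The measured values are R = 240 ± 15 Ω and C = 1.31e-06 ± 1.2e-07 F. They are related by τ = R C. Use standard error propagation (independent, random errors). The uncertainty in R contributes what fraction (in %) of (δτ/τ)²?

31.8%

(δτ/τ)² = (1·δR/R)² + (1·δC/C)²
  R term: (1×0.0625)² = 0.00391
  C term: (1×0.0916)² = 0.00839
Total = 0.0123. Share from R = 0.00391/0.0123 = 0.318.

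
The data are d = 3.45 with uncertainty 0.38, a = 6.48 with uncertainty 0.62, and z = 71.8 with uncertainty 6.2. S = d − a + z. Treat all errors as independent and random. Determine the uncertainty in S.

6.24

Each term contributes (cᵢ δxᵢ)² to (δS)²:
  (δd)² = 0.144;  (δa)² = 0.384;  (δz)² = 38.4
δS = √(39.0) = 6.24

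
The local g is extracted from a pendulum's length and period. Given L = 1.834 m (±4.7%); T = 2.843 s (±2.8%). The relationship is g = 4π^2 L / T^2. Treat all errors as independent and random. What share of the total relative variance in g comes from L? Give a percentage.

41.3%

(δg/g)² = (1·δL/L)² + (-2·δT/T)²
  L term: (1×0.0470)² = 0.00221
  T term: (-2×0.0280)² = 0.00314
Total = 0.00534. Share from L = 0.00221/0.00534 = 0.413.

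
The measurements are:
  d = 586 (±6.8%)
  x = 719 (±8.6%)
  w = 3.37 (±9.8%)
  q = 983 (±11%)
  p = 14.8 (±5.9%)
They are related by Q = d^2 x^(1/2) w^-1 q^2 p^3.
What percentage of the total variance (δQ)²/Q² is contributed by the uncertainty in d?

(δQ/Q)² = (2·δd/d)² + (½·δx/x)² + (-1·δw/w)² + (2·δq/q)² + (3·δp/p)²
  d term: (2×0.0680)² = 0.0185
  x term: (0.5×0.0860)² = 0.00185
  w term: (-1×0.0980)² = 0.00960
  q term: (2×0.110)² = 0.0484
  p term: (3×0.0590)² = 0.0313
Total = 0.110. Share from d = 0.0185/0.110 = 0.169.

16.9%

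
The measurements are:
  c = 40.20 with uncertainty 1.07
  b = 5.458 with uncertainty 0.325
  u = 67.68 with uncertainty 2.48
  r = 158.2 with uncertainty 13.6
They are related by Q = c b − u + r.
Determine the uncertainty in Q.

Let p = c·b = 219.4. δp/p = √((1·δc/c)² + (1·δb/b)²) = √(0.000708 + 0.00355) = 0.0652, so δp = 14.3.
Q = p − u + r: δQ = √(δp² + δu² + δr²) = √(205 + 6.15 + 185) = 19.9

19.9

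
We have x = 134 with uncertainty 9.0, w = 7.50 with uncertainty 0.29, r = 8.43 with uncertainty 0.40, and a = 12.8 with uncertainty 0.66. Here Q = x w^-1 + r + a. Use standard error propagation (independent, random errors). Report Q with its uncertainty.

Let p = x·w^-1 = 17.9. δp/p = √((1·δx/x)² + (-1·δw/w)²) = √(0.00451 + 0.00150) = 0.0775, so δp = 1.38.
Q = p + r + a: δQ = √(δp² + δr² + δa²) = √(1.92 + 0.160 + 0.436) = 1.59
Q = 39.1.

39.1 ± 1.59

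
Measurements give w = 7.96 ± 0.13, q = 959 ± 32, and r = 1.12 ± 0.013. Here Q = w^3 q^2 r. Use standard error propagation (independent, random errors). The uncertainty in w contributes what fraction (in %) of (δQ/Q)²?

34.3%

(δQ/Q)² = (3·δw/w)² + (2·δq/q)² + (1·δr/r)²
  w term: (3×0.0163)² = 0.00240
  q term: (2×0.0334)² = 0.00445
  r term: (1×0.0116)² = 0.000135
Total = 0.00699. Share from w = 0.00240/0.00699 = 0.343.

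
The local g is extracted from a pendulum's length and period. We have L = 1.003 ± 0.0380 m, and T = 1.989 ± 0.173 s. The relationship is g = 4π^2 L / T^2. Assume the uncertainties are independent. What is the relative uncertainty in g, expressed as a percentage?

17.8%

Relative error in a monomial: (δg/g)² = Σ (nᵢ · δxᵢ/xᵢ)².
  (1·δL/L)² = (1×0.0379)² = 0.00144;  (-2·δT/T)² = (-2×0.0870)² = 0.0303
δg/g = √(0.0317) = 0.178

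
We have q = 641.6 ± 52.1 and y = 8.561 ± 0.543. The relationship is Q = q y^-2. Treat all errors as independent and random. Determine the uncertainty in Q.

Relative error in a monomial: (δQ/Q)² = Σ (nᵢ · δxᵢ/xᵢ)².
  (1·δq/q)² = (1×0.0812)² = 0.00659;  (-2·δy/y)² = (-2×0.0634)² = 0.0161
δQ/Q = √(0.0227) = 0.151
Q = 8.754, so δQ = 0.151 × 8.754 = 1.32.

1.32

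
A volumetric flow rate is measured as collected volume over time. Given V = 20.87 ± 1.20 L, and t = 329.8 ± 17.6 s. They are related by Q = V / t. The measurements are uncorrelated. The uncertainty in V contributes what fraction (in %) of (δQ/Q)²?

(δQ/Q)² = (1·δV/V)² + (-1·δt/t)²
  V term: (1×0.0575)² = 0.00331
  t term: (-1×0.0534)² = 0.00285
Total = 0.00615. Share from V = 0.00331/0.00615 = 0.537.

53.7%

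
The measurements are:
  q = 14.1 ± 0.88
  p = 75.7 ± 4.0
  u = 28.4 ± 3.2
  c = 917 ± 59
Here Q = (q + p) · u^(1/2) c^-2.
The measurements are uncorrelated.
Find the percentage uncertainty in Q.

14.8%

Let w = q + p = 89.8. δw = √(δq² + δp²) = √(0.774 + 16.0) = 4.10, so δw/w = 0.0456.
Q is then a monomial in w, u, c:
δQ/Q = √((δw/w)² + (½·δu/u)² + (-2·δc/c)²) = √(0.00208 + 0.00317 + 0.0166) = 0.148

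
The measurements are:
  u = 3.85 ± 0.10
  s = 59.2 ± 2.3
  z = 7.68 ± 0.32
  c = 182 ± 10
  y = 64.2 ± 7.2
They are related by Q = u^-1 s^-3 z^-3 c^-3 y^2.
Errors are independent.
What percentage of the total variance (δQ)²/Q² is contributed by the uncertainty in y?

46.9%

(δQ/Q)² = (-1·δu/u)² + (-3·δs/s)² + (-3·δz/z)² + (-3·δc/c)² + (2·δy/y)²
  u term: (-1×0.0260)² = 0.000675
  s term: (-3×0.0389)² = 0.0136
  z term: (-3×0.0417)² = 0.0156
  c term: (-3×0.0549)² = 0.0272
  y term: (2×0.112)² = 0.0503
Total = 0.107. Share from y = 0.0503/0.107 = 0.469.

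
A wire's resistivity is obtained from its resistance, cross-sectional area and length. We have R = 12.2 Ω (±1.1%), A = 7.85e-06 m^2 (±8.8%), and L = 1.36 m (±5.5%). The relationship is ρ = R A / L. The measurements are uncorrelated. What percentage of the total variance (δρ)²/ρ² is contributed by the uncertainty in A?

(δρ/ρ)² = (1·δR/R)² + (1·δA/A)² + (-1·δL/L)²
  R term: (1×0.0110)² = 0.000121
  A term: (1×0.0880)² = 0.00774
  L term: (-1×0.0550)² = 0.00302
Total = 0.0109. Share from A = 0.00774/0.0109 = 0.711.

71.1%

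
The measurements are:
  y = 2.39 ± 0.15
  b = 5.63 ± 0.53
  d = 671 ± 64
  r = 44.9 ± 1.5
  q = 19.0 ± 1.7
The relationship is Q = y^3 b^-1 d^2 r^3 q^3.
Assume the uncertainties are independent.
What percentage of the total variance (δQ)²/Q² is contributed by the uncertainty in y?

(δQ/Q)² = (3·δy/y)² + (-1·δb/b)² + (2·δd/d)² + (3·δr/r)² + (3·δq/q)²
  y term: (3×0.0628)² = 0.0355
  b term: (-1×0.0941)² = 0.00886
  d term: (2×0.0954)² = 0.0364
  r term: (3×0.0334)² = 0.0100
  q term: (3×0.0895)² = 0.0720
Total = 0.163. Share from y = 0.0355/0.163 = 0.218.

21.8%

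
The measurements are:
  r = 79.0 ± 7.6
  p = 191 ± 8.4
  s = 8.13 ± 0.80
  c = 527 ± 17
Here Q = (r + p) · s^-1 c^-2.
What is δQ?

Let u = r + p = 270. δu = √(δr² + δp²) = √(57.8 + 70.6) = 11.3, so δu/u = 0.0420.
Q is then a monomial in u, s, c:
δQ/Q = √((δu/u)² + (-1·δs/s)² + (-2·δc/c)²) = √(0.00176 + 0.00968 + 0.00416) = 0.125
Q = 0.000120, so δQ = 0.125 × 0.000120 = 1.49e-05.

1.49e-05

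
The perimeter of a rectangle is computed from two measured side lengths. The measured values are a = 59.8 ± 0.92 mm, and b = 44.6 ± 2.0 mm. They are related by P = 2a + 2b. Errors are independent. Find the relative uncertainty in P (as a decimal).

Each term contributes (cᵢ δxᵢ)² to (δP)²:
  (2·δa)² = 3.39;  (2·δb)² = 16.0
δP = √(19.4) = 4.40 mm
P = 209 mm, so δP/P = 4.40/209 = 0.0211.

0.0211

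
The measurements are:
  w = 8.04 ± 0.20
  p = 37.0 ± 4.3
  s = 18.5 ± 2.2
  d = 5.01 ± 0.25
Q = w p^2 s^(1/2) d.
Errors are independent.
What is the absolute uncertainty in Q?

Relative error in a monomial: (δQ/Q)² = Σ (nᵢ · δxᵢ/xᵢ)².
  (1·δw/w)² = (1×0.0249)² = 0.000619;  (2·δp/p)² = (2×0.116)² = 0.0540;  (½·δs/s)² = (0.5×0.119)² = 0.00354;  (1·δd/d)² = (1×0.0499)² = 0.00249
δQ/Q = √(0.0607) = 0.246
Q = 2.37e+05, so δQ = 0.246 × 2.37e+05 = 58400.

58400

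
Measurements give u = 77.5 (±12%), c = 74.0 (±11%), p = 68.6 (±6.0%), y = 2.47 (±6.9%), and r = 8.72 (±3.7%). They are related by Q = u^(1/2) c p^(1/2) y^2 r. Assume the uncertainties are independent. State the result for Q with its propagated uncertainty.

(2.87 ± 0.552) × 10^5

Since Q is a product/quotient, work with relative uncertainties:
  (½·δu/u)² = (0.5×0.120)² = 0.00360;  (1·δc/c)² = (1×0.110)² = 0.0121;  (½·δp/p)² = (0.5×0.0600)² = 0.000900;  (2·δy/y)² = (2×0.0690)² = 0.0190;  (1·δr/r)² = (1×0.0370)² = 0.00137
δQ/Q = √(0.0370) = 0.192
Q = 2.87e+05, so δQ = 0.192 × 2.87e+05 = 55200.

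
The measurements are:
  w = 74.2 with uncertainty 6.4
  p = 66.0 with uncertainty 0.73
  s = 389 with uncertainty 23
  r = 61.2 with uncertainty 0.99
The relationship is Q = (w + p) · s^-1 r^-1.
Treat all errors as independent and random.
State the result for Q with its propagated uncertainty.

Let u = w + p = 140. δu = √(δw² + δp²) = √(41.0 + 0.533) = 6.44, so δu/u = 0.0459.
Q is then a monomial in u, s, r:
δQ/Q = √((δu/u)² + (-1·δs/s)² + (-1·δr/r)²) = √(0.00211 + 0.00350 + 0.000262) = 0.0766
Q = 0.00589, so δQ = 0.0766 × 0.00589 = 0.000451.

0.00589 ± 0.000451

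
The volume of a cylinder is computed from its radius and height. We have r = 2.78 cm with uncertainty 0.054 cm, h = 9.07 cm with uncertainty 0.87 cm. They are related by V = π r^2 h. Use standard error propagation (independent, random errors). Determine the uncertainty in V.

22.8 cm^3

For a monomial V ∝ r^2, h, fractional errors add in quadrature:
  (2·δr/r)² = (2×0.0194)² = 0.00151;  (1·δh/h)² = (1×0.0959)² = 0.00920
δV/V = √(0.0107) = 0.103
V = 220 cm^3, so δV = 0.103 × 220 = 22.8 cm^3.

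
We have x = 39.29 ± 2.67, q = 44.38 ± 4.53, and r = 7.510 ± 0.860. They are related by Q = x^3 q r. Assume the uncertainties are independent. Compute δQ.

5.16e+06

For a monomial Q ∝ x^3, q, r, fractional errors add in quadrature:
  (3·δx/x)² = (3×0.0680)² = 0.0416;  (1·δq/q)² = (1×0.102)² = 0.0104;  (1·δr/r)² = (1×0.115)² = 0.0131
δQ/Q = √(0.0651) = 0.255
Q = 2.021e+07, so δQ = 0.255 × 2.021e+07 = 5.16e+06.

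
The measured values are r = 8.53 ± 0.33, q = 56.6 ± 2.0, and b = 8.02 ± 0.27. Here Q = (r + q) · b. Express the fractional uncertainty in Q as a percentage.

4.58%

Let u = r + q = 65.1. δu = √(δr² + δq²) = √(0.109 + 4.00) = 2.03, so δu/u = 0.0311.
Q is then a monomial in u, b:
δQ/Q = √((δu/u)² + (1·δb/b)²) = √(0.000969 + 0.00113) = 0.0458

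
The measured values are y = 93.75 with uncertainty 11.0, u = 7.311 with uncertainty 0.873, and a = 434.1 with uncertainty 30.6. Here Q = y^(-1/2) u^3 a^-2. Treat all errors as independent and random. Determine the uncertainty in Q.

8.34e-05

Q is a product of powers, so relative uncertainties combine in quadrature:
  (−½·δy/y)² = (-0.5×0.117)² = 0.00344;  (3·δu/u)² = (3×0.119)² = 0.128;  (-2·δa/a)² = (-2×0.0705)² = 0.0199
δQ/Q = √(0.152) = 0.389
Q = 0.0002142, so δQ = 0.389 × 0.0002142 = 8.34e-05.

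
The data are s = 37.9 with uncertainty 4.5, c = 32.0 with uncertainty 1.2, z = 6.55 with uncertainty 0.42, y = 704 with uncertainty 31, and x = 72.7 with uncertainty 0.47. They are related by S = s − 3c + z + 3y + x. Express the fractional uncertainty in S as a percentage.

4.37%

Absolute uncertainties add in quadrature for a linear combination:
  (δs)² = 20.2;  (3·δc)² = 13.0;  (δz)² = 0.176;  (3·δy)² = 8650;  (δx)² = 0.221
δS = √(8680) = 93.2
S = 2130, so δS/S = 93.2/2130 = 0.0437.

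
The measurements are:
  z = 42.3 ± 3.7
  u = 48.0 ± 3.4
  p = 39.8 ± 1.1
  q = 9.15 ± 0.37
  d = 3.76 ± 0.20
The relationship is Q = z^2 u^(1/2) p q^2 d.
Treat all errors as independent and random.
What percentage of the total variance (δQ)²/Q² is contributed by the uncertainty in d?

6.74%

(δQ/Q)² = (2·δz/z)² + (½·δu/u)² + (1·δp/p)² + (2·δq/q)² + (1·δd/d)²
  z term: (2×0.0875)² = 0.0306
  u term: (0.5×0.0708)² = 0.00125
  p term: (1×0.0276)² = 0.000764
  q term: (2×0.0404)² = 0.00654
  d term: (1×0.0532)² = 0.00283
Total = 0.0420. Share from d = 0.00283/0.0420 = 0.0674.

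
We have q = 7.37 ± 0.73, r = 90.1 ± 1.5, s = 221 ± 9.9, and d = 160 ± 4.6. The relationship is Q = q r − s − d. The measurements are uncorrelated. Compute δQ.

Let p = q·r = 664. δp/p = √((1·δq/q)² + (1·δr/r)²) = √(0.00981 + 0.000277) = 0.100, so δp = 66.7.
Q = p − s − d: δQ = √(δp² + δs² + δd²) = √(4450 + 98.0 + 21.2) = 67.6

67.6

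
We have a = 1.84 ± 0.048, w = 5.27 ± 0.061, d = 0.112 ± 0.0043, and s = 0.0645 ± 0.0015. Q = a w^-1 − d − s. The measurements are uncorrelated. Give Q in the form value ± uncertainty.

Let p = a·w^-1 = 0.349. δp/p = √((1·δa/a)² + (-1·δw/w)²) = √(0.000681 + 0.000134) = 0.0285, so δp = 0.00996.
Q = p − d − s: δQ = √(δp² + δd² + δs²) = √(9.93e-05 + 1.85e-05 + 2.25e-06) = 0.0110
Q = 0.173.

0.173 ± 0.0110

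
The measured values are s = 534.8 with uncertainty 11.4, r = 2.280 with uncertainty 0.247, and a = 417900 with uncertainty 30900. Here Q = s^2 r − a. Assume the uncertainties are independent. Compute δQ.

Let p = s^2·r = 652100. δp/p = √((2·δs/s)² + (1·δr/r)²) = √(0.00182 + 0.0117) = 0.116, so δp = 75900.
Q = p − a: δQ = √(δp² + δa²) = √(5.76e+09 + 9.55e+08) = 82000

82000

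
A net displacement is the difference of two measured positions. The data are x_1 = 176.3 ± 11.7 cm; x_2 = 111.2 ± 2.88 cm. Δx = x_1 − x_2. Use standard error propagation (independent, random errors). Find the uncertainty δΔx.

12.0 cm

Absolute uncertainties add in quadrature for a linear combination:
  (δx_1)² = 137;  (δx_2)² = 8.29
δΔx = √(145) = 12.0 cm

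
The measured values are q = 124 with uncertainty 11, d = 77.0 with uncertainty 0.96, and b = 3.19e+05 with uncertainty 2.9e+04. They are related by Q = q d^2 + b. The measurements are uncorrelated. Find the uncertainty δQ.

Let p = q·d^2 = 7.35e+05. δp/p = √((1·δq/q)² + (2·δd/d)²) = √(0.00787 + 0.000622) = 0.0921, so δp = 67700.
Q = p + b: δQ = √(δp² + δb²) = √(4.59e+09 + 8.41e+08) = 73700

73700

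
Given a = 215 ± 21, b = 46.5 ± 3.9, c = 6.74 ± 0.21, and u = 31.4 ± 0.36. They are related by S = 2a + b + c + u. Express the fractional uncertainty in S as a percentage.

Sums and differences: (δS)² = Σ (cᵢ δxᵢ)².
  (2·δa)² = 1760;  (δb)² = 15.2;  (δc)² = 0.0441;  (δu)² = 0.130
δS = √(1780) = 42.2
S = 515, so δS/S = 42.2/515 = 0.0820.

8.20%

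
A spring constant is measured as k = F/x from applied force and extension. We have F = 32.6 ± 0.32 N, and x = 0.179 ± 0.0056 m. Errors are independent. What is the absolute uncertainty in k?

k is a product of powers, so relative uncertainties combine in quadrature:
  (1·δF/F)² = (1×0.00982)² = 9.64e-05;  (-1·δx/x)² = (-1×0.0313)² = 0.000979
δk/k = √(0.00108) = 0.0328
k = 182 N/m, so δk = 0.0328 × 182 = 5.97 N/m.

5.97 N/m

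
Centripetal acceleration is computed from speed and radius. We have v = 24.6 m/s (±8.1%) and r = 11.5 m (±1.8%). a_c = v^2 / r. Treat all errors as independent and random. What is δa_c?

8.58 m/s^2

For a monomial a_c ∝ v^2, r^-1, fractional errors add in quadrature:
  (2·δv/v)² = (2×0.0810)² = 0.0262;  (-1·δr/r)² = (-1×0.0180)² = 0.000324
δa_c/a_c = √(0.0266) = 0.163
a_c = 52.6 m/s^2, so δa_c = 0.163 × 52.6 = 8.58 m/s^2.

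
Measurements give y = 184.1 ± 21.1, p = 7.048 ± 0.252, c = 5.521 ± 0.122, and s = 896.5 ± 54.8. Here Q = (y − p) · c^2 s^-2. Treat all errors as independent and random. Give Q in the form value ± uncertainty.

Let u = y − p = 177.1. δu = √(δy² + δp²) = √(445 + 0.0635) = 21.1, so δu/u = 0.119.
Q is then a monomial in u, c, s:
δQ/Q = √((δu/u)² + (2·δc/c)² + (-2·δs/s)²) = √(0.0142 + 0.00195 + 0.0149) = 0.176
Q = 0.006715, so δQ = 0.176 × 0.006715 = 0.00118.

0.006715 ± 0.00118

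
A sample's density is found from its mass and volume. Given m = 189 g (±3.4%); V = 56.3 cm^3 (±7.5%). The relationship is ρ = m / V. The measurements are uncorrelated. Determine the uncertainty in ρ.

0.276 g/cm^3

Relative error in a monomial: (δρ/ρ)² = Σ (nᵢ · δxᵢ/xᵢ)².
  (1·δm/m)² = (1×0.0340)² = 0.00116;  (-1·δV/V)² = (-1×0.0750)² = 0.00562
δρ/ρ = √(0.00678) = 0.0823
ρ = 3.36 g/cm^3, so δρ = 0.0823 × 3.36 = 0.276 g/cm^3.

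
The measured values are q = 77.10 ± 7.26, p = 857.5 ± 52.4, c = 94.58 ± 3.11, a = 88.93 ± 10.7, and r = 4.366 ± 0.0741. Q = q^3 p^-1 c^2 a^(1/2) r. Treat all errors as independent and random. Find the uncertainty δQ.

5.96e+07

Each factor contributes (exponent × relative error)² to (δQ/Q)²:
  (3·δq/q)² = (3×0.0942)² = 0.0798;  (-1·δp/p)² = (-1×0.0611)² = 0.00373;  (2·δc/c)² = (2×0.0329)² = 0.00432;  (½·δa/a)² = (0.5×0.120)² = 0.00362;  (1·δr/r)² = (1×0.0170)² = 0.000288
δQ/Q = √(0.0918) = 0.303
Q = 1.969e+08, so δQ = 0.303 × 1.969e+08 = 5.96e+07.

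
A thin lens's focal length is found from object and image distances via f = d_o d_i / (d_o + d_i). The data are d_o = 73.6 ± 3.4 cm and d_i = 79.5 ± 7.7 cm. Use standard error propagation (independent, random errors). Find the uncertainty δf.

2.00 cm

∂f/∂d_o = (d_i/(d_o+d_i))² = 0.270;  ∂f/∂d_i = (d_o/(d_o+d_i))² = 0.231
δf = √((∂f/∂d_o · δd_o)² + (∂f/∂d_i · δd_i)²) = √(0.840 + 3.17) = 2.00 cm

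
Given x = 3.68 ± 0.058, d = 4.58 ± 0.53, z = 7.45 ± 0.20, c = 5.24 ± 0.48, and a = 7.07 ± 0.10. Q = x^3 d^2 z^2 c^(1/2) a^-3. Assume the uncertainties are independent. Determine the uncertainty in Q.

Relative error in a monomial: (δQ/Q)² = Σ (nᵢ · δxᵢ/xᵢ)².
  (3·δx/x)² = (3×0.0158)² = 0.00224;  (2·δd/d)² = (2×0.116)² = 0.0536;  (2·δz/z)² = (2×0.0268)² = 0.00288;  (½·δc/c)² = (0.5×0.0916)² = 0.00210;  (-3·δa/a)² = (-3×0.0141)² = 0.00180
δQ/Q = √(0.0626) = 0.250
Q = 376, so δQ = 0.250 × 376 = 94.0.

94.0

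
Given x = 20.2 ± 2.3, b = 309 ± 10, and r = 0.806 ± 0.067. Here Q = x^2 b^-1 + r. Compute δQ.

0.311

Let p = x^2·b^-1 = 1.32. δp/p = √((2·δx/x)² + (-1·δb/b)²) = √(0.0519 + 0.00105) = 0.230, so δp = 0.304.
Q = p + r: δQ = √(δp² + δr²) = √(0.0923 + 0.00449) = 0.311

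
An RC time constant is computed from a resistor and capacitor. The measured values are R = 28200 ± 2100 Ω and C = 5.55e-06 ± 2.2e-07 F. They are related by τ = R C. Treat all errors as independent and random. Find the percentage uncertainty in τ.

τ is a product of powers, so relative uncertainties combine in quadrature:
  (1·δR/R)² = (1×0.0745)² = 0.00555;  (1·δC/C)² = (1×0.0396)² = 0.00157
δτ/τ = √(0.00712) = 0.0844

8.44%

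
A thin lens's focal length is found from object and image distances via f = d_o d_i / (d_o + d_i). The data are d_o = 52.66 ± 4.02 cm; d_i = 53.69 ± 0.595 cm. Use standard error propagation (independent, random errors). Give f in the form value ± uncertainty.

∂f/∂d_o = (d_i/(d_o+d_i))² = 0.255;  ∂f/∂d_i = (d_o/(d_o+d_i))² = 0.245
δf = √((∂f/∂d_o · δd_o)² + (∂f/∂d_i · δd_i)²) = √(1.05 + 0.0213) = 1.03 cm
f = 26.59 cm.

26.59 ± 1.03 cm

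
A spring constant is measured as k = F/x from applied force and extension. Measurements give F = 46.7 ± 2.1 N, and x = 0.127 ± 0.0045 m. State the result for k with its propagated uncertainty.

368 ± 21.1 N/m

Products/powers → add relative errors in quadrature, weighted by exponent:
  (1·δF/F)² = (1×0.0450)² = 0.00202;  (-1·δx/x)² = (-1×0.0354)² = 0.00126
δk/k = √(0.00328) = 0.0573
k = 368 N/m, so δk = 0.0573 × 368 = 21.1 N/m.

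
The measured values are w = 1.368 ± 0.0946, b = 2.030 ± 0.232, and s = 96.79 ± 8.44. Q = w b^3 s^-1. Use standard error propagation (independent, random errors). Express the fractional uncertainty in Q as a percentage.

36.0%

For a monomial Q ∝ w, b^3, s^-1, fractional errors add in quadrature:
  (1·δw/w)² = (1×0.0692)² = 0.00478;  (3·δb/b)² = (3×0.114)² = 0.118;  (-1·δs/s)² = (-1×0.0872)² = 0.00760
δQ/Q = √(0.130) = 0.360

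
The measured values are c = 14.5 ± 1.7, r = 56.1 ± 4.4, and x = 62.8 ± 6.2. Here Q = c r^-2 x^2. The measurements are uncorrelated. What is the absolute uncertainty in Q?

5.05

Relative error in a monomial: (δQ/Q)² = Σ (nᵢ · δxᵢ/xᵢ)².
  (1·δc/c)² = (1×0.117)² = 0.0137;  (-2·δr/r)² = (-2×0.0784)² = 0.0246;  (2·δx/x)² = (2×0.0987)² = 0.0390
δQ/Q = √(0.0773) = 0.278
Q = 18.2, so δQ = 0.278 × 18.2 = 5.05.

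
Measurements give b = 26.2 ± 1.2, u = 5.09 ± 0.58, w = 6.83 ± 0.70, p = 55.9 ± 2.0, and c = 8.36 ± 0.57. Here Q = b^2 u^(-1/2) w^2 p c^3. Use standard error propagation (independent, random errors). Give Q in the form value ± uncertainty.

(4.64 ± 1.44) × 10^8

Each factor contributes (exponent × relative error)² to (δQ/Q)²:
  (2·δb/b)² = (2×0.0458)² = 0.00839;  (−½·δu/u)² = (-0.5×0.114)² = 0.00325;  (2·δw/w)² = (2×0.102)² = 0.0420;  (1·δp/p)² = (1×0.0358)² = 0.00128;  (3·δc/c)² = (3×0.0682)² = 0.0418
δQ/Q = √(0.0968) = 0.311
Q = 4.64e+08, so δQ = 0.311 × 4.64e+08 = 1.44e+08.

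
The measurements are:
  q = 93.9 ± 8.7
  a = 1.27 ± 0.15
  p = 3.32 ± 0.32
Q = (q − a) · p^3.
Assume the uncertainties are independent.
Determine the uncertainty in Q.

1030

Let u = q − a = 92.6. δu = √(δq² + δa²) = √(75.7 + 0.0225) = 8.70, so δu/u = 0.0939.
Q is then a monomial in u, p:
δQ/Q = √((δu/u)² + (3·δp/p)²) = √(0.00882 + 0.0836) = 0.304
Q = 3390, so δQ = 0.304 × 3390 = 1030.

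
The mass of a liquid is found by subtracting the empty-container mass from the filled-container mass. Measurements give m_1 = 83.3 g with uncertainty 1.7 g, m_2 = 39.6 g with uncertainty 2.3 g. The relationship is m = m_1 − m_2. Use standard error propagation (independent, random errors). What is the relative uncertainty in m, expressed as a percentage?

m is a linear combination, so absolute uncertainties add in quadrature:
  (δm_1)² = 2.89;  (δm_2)² = 5.29
δm = √(8.18) = 2.86 g
m = 43.7 g, so δm/m = 2.86/43.7 = 0.0654.

6.54%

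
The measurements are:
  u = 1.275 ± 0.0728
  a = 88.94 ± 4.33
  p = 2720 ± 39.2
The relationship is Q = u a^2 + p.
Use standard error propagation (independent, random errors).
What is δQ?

1140

Let w = u·a^2 = 10090. δw/w = √((1·δu/u)² + (2·δa/a)²) = √(0.00326 + 0.00948) = 0.113, so δw = 1140.
Q = w + p: δQ = √(δw² + δp²) = √(1.3e+06 + 1540) = 1140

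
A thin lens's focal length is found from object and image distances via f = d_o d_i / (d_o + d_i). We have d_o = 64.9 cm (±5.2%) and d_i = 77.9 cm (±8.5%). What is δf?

1.70 cm

∂f/∂d_o = (d_i/(d_o+d_i))² = 0.298;  ∂f/∂d_i = (d_o/(d_o+d_i))² = 0.207
δf = √((∂f/∂d_o · δd_o)² + (∂f/∂d_i · δd_i)²) = √(1.01 + 1.87) = 1.70 cm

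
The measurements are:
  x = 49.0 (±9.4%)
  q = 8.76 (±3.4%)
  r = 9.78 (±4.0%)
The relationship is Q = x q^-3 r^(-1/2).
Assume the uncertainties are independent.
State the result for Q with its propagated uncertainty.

Q is a product of powers, so relative uncertainties combine in quadrature:
  (1·δx/x)² = (1×0.0940)² = 0.00884;  (-3·δq/q)² = (-3×0.0340)² = 0.0104;  (−½·δr/r)² = (-0.5×0.0400)² = 0.000400
δQ/Q = √(0.0196) = 0.140
Q = 0.0233, so δQ = 0.140 × 0.0233 = 0.00327.

0.0233 ± 0.00327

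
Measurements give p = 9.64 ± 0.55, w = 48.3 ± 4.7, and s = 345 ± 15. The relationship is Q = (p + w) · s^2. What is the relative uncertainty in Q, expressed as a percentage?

11.9%

Let u = p + w = 57.9. δu = √(δp² + δw²) = √(0.303 + 22.1) = 4.73, so δu/u = 0.0817.
Q is then a monomial in u, s:
δQ/Q = √((δu/u)² + (2·δs/s)²) = √(0.00667 + 0.00756) = 0.119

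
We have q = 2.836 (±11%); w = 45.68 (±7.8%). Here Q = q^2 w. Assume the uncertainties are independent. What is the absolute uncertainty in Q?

85.8

Q is a product of powers, so relative uncertainties combine in quadrature:
  (2·δq/q)² = (2×0.110)² = 0.0484;  (1·δw/w)² = (1×0.0780)² = 0.00608
δQ/Q = √(0.0545) = 0.233
Q = 367.4, so δQ = 0.233 × 367.4 = 85.8.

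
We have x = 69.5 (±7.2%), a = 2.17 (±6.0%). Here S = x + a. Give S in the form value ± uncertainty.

Sums and differences: (δS)² = Σ (cᵢ δxᵢ)².
  (δx)² = 25.0;  (δa)² = 0.0170
δS = √(25.1) = 5.01
S = 71.7.

71.7 ± 5.01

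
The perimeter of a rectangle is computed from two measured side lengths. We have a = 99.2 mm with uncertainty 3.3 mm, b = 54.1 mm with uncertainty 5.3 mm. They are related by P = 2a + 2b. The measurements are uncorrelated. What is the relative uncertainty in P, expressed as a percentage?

4.07%

Absolute uncertainties add in quadrature for a linear combination:
  (2·δa)² = 43.6;  (2·δb)² = 112
δP = √(156) = 12.5 mm
P = 307 mm, so δP/P = 12.5/307 = 0.0407.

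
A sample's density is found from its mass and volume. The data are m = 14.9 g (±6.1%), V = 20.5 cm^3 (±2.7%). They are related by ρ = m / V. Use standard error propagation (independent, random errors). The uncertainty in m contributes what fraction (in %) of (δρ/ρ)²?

(δρ/ρ)² = (1·δm/m)² + (-1·δV/V)²
  m term: (1×0.0610)² = 0.00372
  V term: (-1×0.0270)² = 0.000729
Total = 0.00445. Share from m = 0.00372/0.00445 = 0.836.

83.6%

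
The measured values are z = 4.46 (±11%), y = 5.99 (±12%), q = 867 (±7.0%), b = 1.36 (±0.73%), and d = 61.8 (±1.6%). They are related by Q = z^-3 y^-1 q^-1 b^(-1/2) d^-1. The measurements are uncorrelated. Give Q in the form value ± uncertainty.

(3.01 ± 1.08) × 10^-8

Relative error in a monomial: (δQ/Q)² = Σ (nᵢ · δxᵢ/xᵢ)².
  (-3·δz/z)² = (-3×0.110)² = 0.109;  (-1·δy/y)² = (-1×0.120)² = 0.0144;  (-1·δq/q)² = (-1×0.0700)² = 0.00490;  (−½·δb/b)² = (-0.5×0.00730)² = 1.33e-05;  (-1·δd/d)² = (-1×0.0160)² = 0.000256
δQ/Q = √(0.128) = 0.358
Q = 3.01e-08, so δQ = 0.358 × 3.01e-08 = 1.08e-08.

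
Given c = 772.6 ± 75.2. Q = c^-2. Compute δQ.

3.26e-07

Q ∝ c^-2, so δQ/Q = |-2| · δc/c = 2 × 0.0973 = 0.195.
Q = 1.675e-06, so δQ = 0.195 × 1.675e-06 = 3.26e-07.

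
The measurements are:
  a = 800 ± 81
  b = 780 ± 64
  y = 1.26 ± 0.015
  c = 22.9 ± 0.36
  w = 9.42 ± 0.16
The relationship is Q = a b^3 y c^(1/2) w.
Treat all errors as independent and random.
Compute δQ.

Each factor contributes (exponent × relative error)² to (δQ/Q)²:
  (1·δa/a)² = (1×0.101)² = 0.0103;  (3·δb/b)² = (3×0.0821)² = 0.0606;  (1·δy/y)² = (1×0.0119)² = 0.000142;  (½·δc/c)² = (0.5×0.0157)² = 6.18e-05;  (1·δw/w)² = (1×0.0170)² = 0.000288
δQ/Q = √(0.0713) = 0.267
Q = 2.16e+13, so δQ = 0.267 × 2.16e+13 = 5.76e+12.

5.76e+12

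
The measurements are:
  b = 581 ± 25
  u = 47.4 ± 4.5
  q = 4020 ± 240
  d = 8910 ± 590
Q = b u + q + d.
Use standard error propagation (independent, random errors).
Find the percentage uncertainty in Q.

Let p = b·u = 27500. δp/p = √((1·δb/b)² + (1·δu/u)²) = √(0.00185 + 0.00901) = 0.104, so δp = 2870.
Q = p + q + d: δQ = √(δp² + δq² + δd²) = √(8.24e+06 + 57600 + 3.48e+05) = 2940
Q = 40500, so δQ/Q = 2940/40500 = 0.0727.

7.27%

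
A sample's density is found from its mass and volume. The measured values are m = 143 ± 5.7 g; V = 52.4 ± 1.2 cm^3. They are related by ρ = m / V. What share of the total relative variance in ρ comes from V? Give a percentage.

(δρ/ρ)² = (1·δm/m)² + (-1·δV/V)²
  m term: (1×0.0399)² = 0.00159
  V term: (-1×0.0229)² = 0.000524
Total = 0.00211. Share from V = 0.000524/0.00211 = 0.248.

24.8%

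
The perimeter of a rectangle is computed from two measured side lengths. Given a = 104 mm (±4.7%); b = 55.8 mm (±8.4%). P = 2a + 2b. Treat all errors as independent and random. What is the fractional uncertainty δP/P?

0.0424

For a sum/difference, combine absolute errors in quadrature:
  (2·δa)² = 95.6;  (2·δb)² = 87.9
δP = √(183) = 13.5 mm
P = 320 mm, so δP/P = 13.5/320 = 0.0424.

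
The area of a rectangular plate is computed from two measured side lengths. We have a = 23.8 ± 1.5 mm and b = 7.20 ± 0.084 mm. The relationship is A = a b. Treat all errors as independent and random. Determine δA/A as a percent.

6.41%

A is a product of powers, so relative uncertainties combine in quadrature:
  (1·δa/a)² = (1×0.0630)² = 0.00397;  (1·δb/b)² = (1×0.0117)² = 0.000136
δA/A = √(0.00411) = 0.0641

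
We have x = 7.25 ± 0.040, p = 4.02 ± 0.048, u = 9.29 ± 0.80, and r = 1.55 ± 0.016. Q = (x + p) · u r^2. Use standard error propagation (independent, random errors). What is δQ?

22.3

Let w = x + p = 11.3. δw = √(δx² + δp²) = √(0.00160 + 0.00230) = 0.0625, so δw/w = 0.00554.
Q is then a monomial in w, u, r:
δQ/Q = √((δw/w)² + (1·δu/u)² + (2·δr/r)²) = √(3.07e-05 + 0.00742 + 0.000426) = 0.0887
Q = 252, so δQ = 0.0887 × 252 = 22.3.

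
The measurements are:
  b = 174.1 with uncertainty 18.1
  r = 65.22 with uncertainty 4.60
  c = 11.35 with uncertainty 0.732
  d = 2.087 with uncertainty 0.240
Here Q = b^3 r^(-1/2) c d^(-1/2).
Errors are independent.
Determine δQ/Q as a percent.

Relative error in a monomial: (δQ/Q)² = Σ (nᵢ · δxᵢ/xᵢ)².
  (3·δb/b)² = (3×0.104)² = 0.0973;  (−½·δr/r)² = (-0.5×0.0705)² = 0.00124;  (1·δc/c)² = (1×0.0645)² = 0.00416;  (−½·δd/d)² = (-0.5×0.115)² = 0.00331
δQ/Q = √(0.106) = 0.326

32.6%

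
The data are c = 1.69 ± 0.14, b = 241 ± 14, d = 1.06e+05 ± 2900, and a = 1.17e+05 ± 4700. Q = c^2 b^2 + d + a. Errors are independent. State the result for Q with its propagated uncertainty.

Let p = c^2·b^2 = 1.66e+05. δp/p = √((2·δc/c)² + (2·δb/b)²) = √(0.0275 + 0.0135) = 0.202, so δp = 33600.
Q = p + d + a: δQ = √(δp² + δd² + δa²) = √(1.13e+09 + 8.41e+06 + 2.21e+07) = 34000
Q = 3.89e+05.

(3.89 ± 0.340) × 10^5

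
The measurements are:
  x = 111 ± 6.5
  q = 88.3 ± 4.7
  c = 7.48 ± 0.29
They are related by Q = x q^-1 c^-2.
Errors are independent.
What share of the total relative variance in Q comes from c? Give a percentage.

(δQ/Q)² = (1·δx/x)² + (-1·δq/q)² + (-2·δc/c)²
  x term: (1×0.0586)² = 0.00343
  q term: (-1×0.0532)² = 0.00283
  c term: (-2×0.0388)² = 0.00601
Total = 0.0123. Share from c = 0.00601/0.0123 = 0.490.

49.0%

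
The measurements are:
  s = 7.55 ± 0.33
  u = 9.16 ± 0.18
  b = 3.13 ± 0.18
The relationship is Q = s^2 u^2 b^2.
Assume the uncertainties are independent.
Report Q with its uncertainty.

Products/powers → add relative errors in quadrature, weighted by exponent:
  (2·δs/s)² = (2×0.0437)² = 0.00764;  (2·δu/u)² = (2×0.0197)² = 0.00154;  (2·δb/b)² = (2×0.0575)² = 0.0132
δQ/Q = √(0.0224) = 0.150
Q = 46900, so δQ = 0.150 × 46900 = 7020.

46900 ± 7020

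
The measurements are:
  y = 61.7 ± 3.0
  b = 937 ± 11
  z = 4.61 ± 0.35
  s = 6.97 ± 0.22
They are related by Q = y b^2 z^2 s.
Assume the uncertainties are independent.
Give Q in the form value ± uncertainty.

(8.02 ± 1.32) × 10^9

Each factor contributes (exponent × relative error)² to (δQ/Q)²:
  (1·δy/y)² = (1×0.0486)² = 0.00236;  (2·δb/b)² = (2×0.0117)² = 0.000551;  (2·δz/z)² = (2×0.0759)² = 0.0231;  (1·δs/s)² = (1×0.0316)² = 0.000996
δQ/Q = √(0.0270) = 0.164
Q = 8.02e+09, so δQ = 0.164 × 8.02e+09 = 1.32e+09.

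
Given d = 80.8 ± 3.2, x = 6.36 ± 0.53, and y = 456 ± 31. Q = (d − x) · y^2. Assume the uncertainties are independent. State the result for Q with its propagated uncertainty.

(1.55 ± 0.221) × 10^7

Let u = d − x = 74.4. δu = √(δd² + δx²) = √(10.2 + 0.281) = 3.24, so δu/u = 0.0436.
Q is then a monomial in u, y:
δQ/Q = √((δu/u)² + (2·δy/y)²) = √(0.00190 + 0.0185) = 0.143
Q = 1.55e+07, so δQ = 0.143 × 1.55e+07 = 2.21e+06.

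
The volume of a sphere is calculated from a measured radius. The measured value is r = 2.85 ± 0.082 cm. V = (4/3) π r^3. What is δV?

V is a product of powers, so relative uncertainties combine in quadrature:
  (3·δr/r)² = (3×0.0288)² = 0.00745
δV/V = √(0.00745) = 0.0863
V = 97.0 cm^3, so δV = 0.0863 × 97.0 = 8.37 cm^3.

8.37 cm^3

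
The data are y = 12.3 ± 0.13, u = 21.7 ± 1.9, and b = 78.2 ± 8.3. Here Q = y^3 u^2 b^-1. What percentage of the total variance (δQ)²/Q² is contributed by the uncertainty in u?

71.4%

(δQ/Q)² = (3·δy/y)² + (2·δu/u)² + (-1·δb/b)²
  y term: (3×0.0106)² = 0.00101
  u term: (2×0.0876)² = 0.0307
  b term: (-1×0.106)² = 0.0113
Total = 0.0429. Share from u = 0.0307/0.0429 = 0.714.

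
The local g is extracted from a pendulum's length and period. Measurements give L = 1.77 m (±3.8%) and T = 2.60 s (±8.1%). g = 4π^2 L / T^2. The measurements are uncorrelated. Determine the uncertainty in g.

1.72 m/s^2

Each factor contributes (exponent × relative error)² to (δg/g)²:
  (1·δL/L)² = (1×0.0380)² = 0.00144;  (-2·δT/T)² = (-2×0.0810)² = 0.0262
δg/g = √(0.0277) = 0.166
g = 10.3 m/s^2, so δg = 0.166 × 10.3 = 1.72 m/s^2.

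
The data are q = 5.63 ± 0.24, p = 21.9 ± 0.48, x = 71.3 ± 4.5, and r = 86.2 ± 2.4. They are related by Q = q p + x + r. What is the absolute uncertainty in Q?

7.81

Let w = q·p = 123. δw/w = √((1·δq/q)² + (1·δp/p)²) = √(0.00182 + 0.000480) = 0.0479, so δw = 5.91.
Q = w + x + r: δQ = √(δw² + δx² + δr²) = √(34.9 + 20.2 + 5.76) = 7.81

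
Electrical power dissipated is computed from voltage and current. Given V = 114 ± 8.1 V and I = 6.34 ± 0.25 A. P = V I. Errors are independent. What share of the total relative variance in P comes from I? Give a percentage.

(δP/P)² = (1·δV/V)² + (1·δI/I)²
  V term: (1×0.0711)² = 0.00505
  I term: (1×0.0394)² = 0.00155
Total = 0.00660. Share from I = 0.00155/0.00660 = 0.235.

23.5%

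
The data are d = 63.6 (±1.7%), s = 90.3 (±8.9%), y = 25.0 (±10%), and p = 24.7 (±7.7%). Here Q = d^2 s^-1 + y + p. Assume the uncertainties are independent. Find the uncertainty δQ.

5.30

Let w = d^2·s^-1 = 44.8. δw/w = √((2·δd/d)² + (-1·δs/s)²) = √(0.00116 + 0.00792) = 0.0953, so δw = 4.27.
Q = w + y + p: δQ = √(δw² + δy² + δp²) = √(18.2 + 6.25 + 3.62) = 5.30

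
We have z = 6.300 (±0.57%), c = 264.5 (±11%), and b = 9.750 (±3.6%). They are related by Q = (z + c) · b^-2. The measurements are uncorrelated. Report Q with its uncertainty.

2.849 ± 0.368

Let u = z + c = 270.8. δu = √(δz² + δc²) = √(0.00129 + 847) = 29.1, so δu/u = 0.107.
Q is then a monomial in u, b:
δQ/Q = √((δu/u)² + (-2·δb/b)²) = √(0.0115 + 0.00518) = 0.129
Q = 2.849, so δQ = 0.129 × 2.849 = 0.368.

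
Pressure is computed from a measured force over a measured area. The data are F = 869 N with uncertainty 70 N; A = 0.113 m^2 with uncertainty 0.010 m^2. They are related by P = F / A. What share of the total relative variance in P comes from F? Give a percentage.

45.3%

(δP/P)² = (1·δF/F)² + (-1·δA/A)²
  F term: (1×0.0806)² = 0.00649
  A term: (-1×0.0885)² = 0.00783
Total = 0.0143. Share from F = 0.00649/0.0143 = 0.453.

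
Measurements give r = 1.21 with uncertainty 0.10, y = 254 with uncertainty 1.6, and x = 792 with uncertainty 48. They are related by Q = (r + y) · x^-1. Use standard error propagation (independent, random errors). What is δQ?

0.0196

Let u = r + y = 255. δu = √(δr² + δy²) = √(0.0100 + 2.56) = 1.60, so δu/u = 0.00628.
Q is then a monomial in u, x:
δQ/Q = √((δu/u)² + (-1·δx/x)²) = √(3.95e-05 + 0.00367) = 0.0609
Q = 0.322, so δQ = 0.0609 × 0.322 = 0.0196.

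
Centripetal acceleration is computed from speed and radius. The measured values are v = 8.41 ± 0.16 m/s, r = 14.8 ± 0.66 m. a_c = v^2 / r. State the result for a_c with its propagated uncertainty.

4.78 ± 0.280 m/s^2

For a monomial a_c ∝ v^2, r^-1, fractional errors add in quadrature:
  (2·δv/v)² = (2×0.0190)² = 0.00145;  (-1·δr/r)² = (-1×0.0446)² = 0.00199
δa_c/a_c = √(0.00344) = 0.0586
a_c = 4.78 m/s^2, so δa_c = 0.0586 × 4.78 = 0.280 m/s^2.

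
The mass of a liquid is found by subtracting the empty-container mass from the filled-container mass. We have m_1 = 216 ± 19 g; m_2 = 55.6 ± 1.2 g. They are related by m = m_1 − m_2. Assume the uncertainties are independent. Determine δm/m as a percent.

11.9%

Each term contributes (cᵢ δxᵢ)² to (δm)²:
  (δm_1)² = 361;  (δm_2)² = 1.44
δm = √(362) = 19.0 g
m = 160 g, so δm/m = 19.0/160 = 0.119.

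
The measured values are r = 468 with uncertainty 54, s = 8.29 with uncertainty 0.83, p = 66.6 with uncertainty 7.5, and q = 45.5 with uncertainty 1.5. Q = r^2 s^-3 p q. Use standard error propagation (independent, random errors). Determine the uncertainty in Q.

Q is a product of powers, so relative uncertainties combine in quadrature:
  (2·δr/r)² = (2×0.115)² = 0.0533;  (-3·δs/s)² = (-3×0.100)² = 0.0902;  (1·δp/p)² = (1×0.113)² = 0.0127;  (1·δq/q)² = (1×0.0330)² = 0.00109
δQ/Q = √(0.157) = 0.397
Q = 1.16e+06, so δQ = 0.397 × 1.16e+06 = 4.62e+05.

4.62e+05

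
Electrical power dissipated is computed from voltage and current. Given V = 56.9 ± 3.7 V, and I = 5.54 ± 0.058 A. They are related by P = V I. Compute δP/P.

P is a product of powers, so relative uncertainties combine in quadrature:
  (1·δV/V)² = (1×0.0650)² = 0.00423;  (1·δI/I)² = (1×0.0105)² = 0.000110
δP/P = √(0.00434) = 0.0659

0.0659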